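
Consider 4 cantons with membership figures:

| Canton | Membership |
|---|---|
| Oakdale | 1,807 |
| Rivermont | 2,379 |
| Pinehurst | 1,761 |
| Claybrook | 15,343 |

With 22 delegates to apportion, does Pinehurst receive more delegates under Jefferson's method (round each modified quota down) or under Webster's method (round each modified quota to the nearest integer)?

Jefferson: Oakdale 2, Rivermont 2, Pinehurst 1, Claybrook 17.
Webster: Oakdale 2, Rivermont 2, Pinehurst 2, Claybrook 16.
Pinehurst gets 1 under Jefferson and 2 under Webster.

Webster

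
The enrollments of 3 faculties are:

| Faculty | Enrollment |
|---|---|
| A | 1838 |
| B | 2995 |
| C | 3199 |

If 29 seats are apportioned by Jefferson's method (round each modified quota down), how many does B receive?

11

Standard divisor 8032/29 ≈ 276.966; standard quotas: A 6.636, B 10.814, C 11.550.
Rounding down gives 6, 10, 11 = 27 seats, so the divisor must be adjusted.
With modified divisor 265: modified quotas A 6.936, B 11.302, C 12.072.
Rounding down: A 6, B 11, C 12 (total 29).
B receives 11.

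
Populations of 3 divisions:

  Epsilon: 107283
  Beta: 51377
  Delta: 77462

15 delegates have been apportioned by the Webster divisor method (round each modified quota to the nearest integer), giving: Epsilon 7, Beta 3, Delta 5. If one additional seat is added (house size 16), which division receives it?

Priority for the next seat is population ÷ (current seats + 0.5).
Priorities: Epsilon 14304.400, Beta 14679.143, Delta 14084.000.
Highest priority: Beta.

Beta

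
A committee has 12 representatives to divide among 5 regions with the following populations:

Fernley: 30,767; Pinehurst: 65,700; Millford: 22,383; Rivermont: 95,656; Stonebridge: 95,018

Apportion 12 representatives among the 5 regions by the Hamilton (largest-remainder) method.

Fernley 1, Pinehurst 2, Millford 1, Rivermont 4, Stonebridge 4

Standard divisor: 309524 ÷ 12 ≈ 25793.667.
Standard quotas: Fernley 1.1928, Pinehurst 2.5471, Millford 0.8678, Rivermont 3.7085, Stonebridge 3.6838.
Lower quotas: Fernley 1, Pinehurst 2, Millford 0, Rivermont 3, Stonebridge 3 (sum 9, leaving 3 seats).
Remainders in descending order: Millford 0.8678, Rivermont 0.7085, Stonebridge 0.6838, Pinehurst 0.5471, Fernley 0.1928.
Largest remainders: Millford, Rivermont, Stonebridge receive the extra seats.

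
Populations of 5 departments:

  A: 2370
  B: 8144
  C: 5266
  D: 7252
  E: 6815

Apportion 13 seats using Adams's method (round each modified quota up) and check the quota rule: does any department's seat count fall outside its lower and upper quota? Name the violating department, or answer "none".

none

Standard quotas: A 1.032, B 3.547, C 2.294, D 3.159, E 2.968.
Adams allocation: A 1, B 4, C 2, D 3, E 3.
Every allocation lies between the lower and upper quota.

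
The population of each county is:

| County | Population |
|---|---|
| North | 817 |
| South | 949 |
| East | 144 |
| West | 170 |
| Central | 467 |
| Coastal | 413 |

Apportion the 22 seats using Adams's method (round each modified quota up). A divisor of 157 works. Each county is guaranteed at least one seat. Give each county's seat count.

North 6, South 7, East 1, West 2, Central 3, Coastal 3

With modified divisor 157: modified quotas North 5.204, South 6.045, East 0.917, West 1.083, Central 2.975, Coastal 2.631.
Rounding up: North 6, South 7, East 1, West 2, Central 3, Coastal 3 (total 22).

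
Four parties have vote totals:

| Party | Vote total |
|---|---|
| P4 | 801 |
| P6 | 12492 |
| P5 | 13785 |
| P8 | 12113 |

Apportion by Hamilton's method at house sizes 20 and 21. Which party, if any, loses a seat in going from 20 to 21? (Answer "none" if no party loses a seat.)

At 20 seats: P4 1, P6 6, P5 7, P8 6.
At 21 seats: P4 0, P6 7, P5 7, P8 7.
P4 drops from 1 to 0.

P4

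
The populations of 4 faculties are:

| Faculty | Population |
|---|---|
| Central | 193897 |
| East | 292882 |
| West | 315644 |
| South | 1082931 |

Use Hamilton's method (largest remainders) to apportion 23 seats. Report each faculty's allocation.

The standard divisor is 1885354/23 ≈ 81971.913.
Standard quotas: Central 2.3654, East 3.5730, West 3.8506, South 13.2110.
Lower quotas: Central 2, East 3, West 3, South 13 (sum 21, leaving 2 seats).
Remainders in descending order: West 0.8506, East 0.5730, Central 0.3654, South 0.2110.
The surplus seats go to West, East.

Central 2; East 4; West 4; South 13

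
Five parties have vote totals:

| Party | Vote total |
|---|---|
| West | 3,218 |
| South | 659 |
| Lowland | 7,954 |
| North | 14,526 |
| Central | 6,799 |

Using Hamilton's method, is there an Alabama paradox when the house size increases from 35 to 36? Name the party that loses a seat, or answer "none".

At 35 seats: West 4, South 1, Lowland 8, North 15, Central 7.
At 36 seats: West 3, South 1, Lowland 9, North 16, Central 7.
West drops from 4 to 3.

West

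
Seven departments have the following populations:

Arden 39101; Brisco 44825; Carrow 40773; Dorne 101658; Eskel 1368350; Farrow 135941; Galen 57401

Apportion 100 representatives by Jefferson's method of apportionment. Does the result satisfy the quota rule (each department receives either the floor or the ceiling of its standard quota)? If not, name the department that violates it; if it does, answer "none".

Standard quotas: Arden 2.187, Brisco 2.507, Carrow 2.280, Dorne 5.685, Eskel 76.528, Farrow 7.603, Galen 3.210.
Jefferson allocation: Arden 2, Brisco 2, Carrow 2, Dorne 5, Eskel 79, Farrow 7, Galen 3.
Eskel has quota 76.528 (lower 76, upper 77) but receives 79 — outside the quota interval.

Eskel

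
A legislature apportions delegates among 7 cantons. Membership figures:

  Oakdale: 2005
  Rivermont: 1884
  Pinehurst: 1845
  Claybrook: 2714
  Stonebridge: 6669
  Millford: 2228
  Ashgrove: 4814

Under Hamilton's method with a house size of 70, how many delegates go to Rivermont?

6

Total 22159; standard divisor 22159/70 ≈ 316.557.
Standard quotas: Oakdale 6.3338, Rivermont 5.9515, Pinehurst 5.8283, Claybrook 8.5735, Stonebridge 21.0673, Millford 7.0382, Ashgrove 15.2074.
Lower quotas: Oakdale 6, Rivermont 5, Pinehurst 5, Claybrook 8, Stonebridge 21, Millford 7, Ashgrove 15 (sum 67, leaving 3 seats).
Remainders in descending order: Rivermont 0.9515, Pinehurst 0.8283, Claybrook 0.5735, Oakdale 0.3338, Ashgrove 0.2074, Stonebridge 0.0673, Millford 0.0382.
The surplus seats go to Rivermont, Pinehurst, Claybrook.
Rivermont receives 6.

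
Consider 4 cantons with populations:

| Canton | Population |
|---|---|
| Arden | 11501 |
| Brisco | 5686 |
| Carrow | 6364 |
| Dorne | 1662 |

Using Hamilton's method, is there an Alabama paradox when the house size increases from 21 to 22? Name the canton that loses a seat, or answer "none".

At 21 seats: Arden 10, Brisco 5, Carrow 5, Dorne 1.
At 22 seats: Arden 10, Brisco 5, Carrow 6, Dorne 1.
No canton's allocation decreased.

none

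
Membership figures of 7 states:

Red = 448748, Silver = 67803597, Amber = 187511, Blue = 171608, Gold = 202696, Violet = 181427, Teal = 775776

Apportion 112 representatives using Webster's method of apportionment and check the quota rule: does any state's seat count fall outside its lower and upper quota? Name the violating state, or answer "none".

Silver

Standard quotas: Red 0.720, Silver 108.841, Amber 0.301, Blue 0.275, Gold 0.325, Violet 0.291, Teal 1.245.
Webster allocation: Red 1, Silver 110, Amber 0, Blue 0, Gold 0, Violet 0, Teal 1.
Silver has quota 108.841 (lower 108, upper 109) but receives 110 — outside the quota interval.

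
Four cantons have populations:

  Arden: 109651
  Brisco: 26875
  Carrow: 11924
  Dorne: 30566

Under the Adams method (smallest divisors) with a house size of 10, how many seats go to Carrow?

1

Standard divisor 179016/10 ≈ 17901.6; standard quotas: Arden 6.125, Brisco 1.501, Carrow 0.666, Dorne 1.707.
Rounding up gives 7, 2, 1, 2 = 12 seats, so the divisor must be adjusted.
With modified divisor 24400: modified quotas Arden 4.494, Brisco 1.101, Carrow 0.489, Dorne 1.253.
Rounding up: Arden 5, Brisco 2, Carrow 1, Dorne 2 (total 10).
Carrow receives 1.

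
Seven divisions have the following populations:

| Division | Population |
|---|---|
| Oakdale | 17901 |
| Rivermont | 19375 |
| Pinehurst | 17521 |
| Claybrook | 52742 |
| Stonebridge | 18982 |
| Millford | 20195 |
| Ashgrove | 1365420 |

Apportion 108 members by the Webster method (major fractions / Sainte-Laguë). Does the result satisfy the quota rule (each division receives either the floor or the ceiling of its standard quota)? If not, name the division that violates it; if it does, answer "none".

Ashgrove

Standard quotas: Oakdale 1.279, Rivermont 1.384, Pinehurst 1.251, Claybrook 3.767, Stonebridge 1.356, Millford 1.442, Ashgrove 97.521.
Webster allocation: Oakdale 1, Rivermont 1, Pinehurst 1, Claybrook 4, Stonebridge 1, Millford 1, Ashgrove 99.
Ashgrove has quota 97.521 (lower 97, upper 98) but receives 99 — outside the quota interval.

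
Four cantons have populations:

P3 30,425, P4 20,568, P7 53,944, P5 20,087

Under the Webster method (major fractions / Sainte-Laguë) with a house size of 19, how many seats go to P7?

Standard divisor 125024/19 ≈ 6580.211; standard quotas: P3 4.624, P4 3.126, P7 8.198, P5 3.053.
Rounding to the nearest integer gives P3 5, P4 3, P7 8, P5 3 — total 19, matching the house size, so no adjustment is needed.
P7 receives 8.

8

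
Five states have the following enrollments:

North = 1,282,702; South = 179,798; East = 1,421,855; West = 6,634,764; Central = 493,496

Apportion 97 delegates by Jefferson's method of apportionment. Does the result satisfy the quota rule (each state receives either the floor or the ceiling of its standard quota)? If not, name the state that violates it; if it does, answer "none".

Standard quotas: North 12.427, South 1.742, East 13.775, West 64.276, Central 4.781.
Jefferson allocation: North 12, South 1, East 14, West 66, Central 4.
West has quota 64.276 (lower 64, upper 65) but receives 66 — outside the quota interval.

West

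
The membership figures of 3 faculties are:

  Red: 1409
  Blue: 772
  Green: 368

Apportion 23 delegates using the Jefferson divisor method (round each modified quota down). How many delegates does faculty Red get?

Standard divisor 2549/23 ≈ 110.826; standard quotas: Red 12.714, Blue 6.966, Green 3.321.
Rounding down gives 12, 6, 3 = 21 seats, so the divisor must be adjusted.
With modified divisor 105: modified quotas Red 13.419, Blue 7.352, Green 3.505.
Rounding down: Red 13, Blue 7, Green 3 (total 23).
Red receives 13.

13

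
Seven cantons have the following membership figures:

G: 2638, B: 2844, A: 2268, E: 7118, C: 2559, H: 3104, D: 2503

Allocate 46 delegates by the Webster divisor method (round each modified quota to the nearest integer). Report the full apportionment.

Standard divisor 23034/46 ≈ 500.739; standard quotas: G 5.268, B 5.680, A 4.529, E 14.215, C 5.110, H 6.199, D 4.999.
Rounding to the nearest integer gives G 5, B 6, A 5, E 14, C 5, H 6, D 5 — total 46, matching the house size, so no adjustment is needed.

G 5, B 6, A 5, E 14, C 5, H 6, D 5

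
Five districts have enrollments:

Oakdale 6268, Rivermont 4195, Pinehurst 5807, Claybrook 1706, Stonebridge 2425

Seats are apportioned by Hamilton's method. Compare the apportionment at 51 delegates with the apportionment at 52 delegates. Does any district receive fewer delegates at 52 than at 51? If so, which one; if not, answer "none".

At 51 seats: Oakdale 16, Rivermont 10, Pinehurst 15, Claybrook 4, Stonebridge 6.
At 52 seats: Oakdale 16, Rivermont 11, Pinehurst 15, Claybrook 4, Stonebridge 6.
No district's allocation decreased.

none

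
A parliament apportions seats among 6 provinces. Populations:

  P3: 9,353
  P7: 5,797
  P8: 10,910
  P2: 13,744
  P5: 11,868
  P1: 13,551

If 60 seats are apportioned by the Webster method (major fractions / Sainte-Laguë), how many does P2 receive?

Standard divisor 65223/60 ≈ 1087.05; standard quotas: P3 8.604, P7 5.333, P8 10.036, P2 12.643, P5 10.918, P1 12.466.
Rounding to the nearest integer gives P3 9, P7 5, P8 10, P2 13, P5 11, P1 12 — total 60, matching the house size, so no adjustment is needed.
P2 receives 13.

13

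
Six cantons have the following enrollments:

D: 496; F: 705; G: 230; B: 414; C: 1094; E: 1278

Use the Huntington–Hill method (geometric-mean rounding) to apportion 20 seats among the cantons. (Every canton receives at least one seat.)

D: 2, F: 4, G: 1, B: 2, C: 5, E: 6

With divisor 203: modified quotas D 2.443, F 3.473, G 1.133, B 2.039, C 5.389, E 6.296.
Geometric-mean thresholds: D √(2·3)=2.449, F √(3·4)=3.464, G √(1·2)=1.414, B √(2·3)=2.449, C √(5·6)=5.477, E √(6·7)=6.481.
Each quota rounded against its threshold gives D 2, F 4, G 1, B 2, C 5, E 6 (total 20).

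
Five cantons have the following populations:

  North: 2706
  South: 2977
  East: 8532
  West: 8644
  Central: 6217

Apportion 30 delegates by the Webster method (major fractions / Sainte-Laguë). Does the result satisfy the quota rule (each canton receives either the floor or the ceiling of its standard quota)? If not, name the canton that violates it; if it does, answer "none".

none

Standard quotas: North 2.792, South 3.072, East 8.803, West 8.919, Central 6.415.
Webster allocation: North 3, South 3, East 9, West 9, Central 6.
Every allocation lies between the lower and upper quota.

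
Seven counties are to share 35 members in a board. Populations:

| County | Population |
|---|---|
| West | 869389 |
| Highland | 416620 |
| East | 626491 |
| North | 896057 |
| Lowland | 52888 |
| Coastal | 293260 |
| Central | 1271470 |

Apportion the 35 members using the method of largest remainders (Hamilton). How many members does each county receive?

West 7; Highland 3; East 5; North 7; Lowland 1; Coastal 2; Central 10

Total 4426175; standard divisor 4426175/35 ≈ 126462.143.
Standard quotas: West 6.8747, Highland 3.2944, East 4.9540, North 7.0856, Lowland 0.4182, Coastal 2.3190, Central 10.0542.
Lower quotas: West 6, Highland 3, East 4, North 7, Lowland 0, Coastal 2, Central 10 (sum 32, leaving 3 seats).
Remainders in descending order: East 0.9540, West 0.8747, Lowland 0.4182, Coastal 0.3190, Highland 0.2944, North 0.0856, Central 0.0542.
Largest remainders: East, West, Lowland receive the extra seats.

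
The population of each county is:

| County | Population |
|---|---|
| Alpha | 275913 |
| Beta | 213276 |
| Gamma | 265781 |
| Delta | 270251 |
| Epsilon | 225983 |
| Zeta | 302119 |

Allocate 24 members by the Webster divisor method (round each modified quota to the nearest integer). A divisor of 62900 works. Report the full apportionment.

With modified divisor 62900: modified quotas Alpha 4.387, Beta 3.391, Gamma 4.225, Delta 4.297, Epsilon 3.593, Zeta 4.803.
Rounding to the nearest integer: Alpha 4, Beta 3, Gamma 4, Delta 4, Epsilon 4, Zeta 5 (total 24).

Alpha 4; Beta 3; Gamma 4; Delta 4; Epsilon 4; Zeta 5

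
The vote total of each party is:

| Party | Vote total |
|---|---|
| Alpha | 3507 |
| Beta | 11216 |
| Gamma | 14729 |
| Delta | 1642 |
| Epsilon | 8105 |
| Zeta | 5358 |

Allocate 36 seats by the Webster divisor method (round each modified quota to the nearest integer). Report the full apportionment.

Standard divisor 44557/36 ≈ 1237.694; standard quotas: Alpha 2.833, Beta 9.062, Gamma 11.900, Delta 1.327, Epsilon 6.548, Zeta 4.329.
Rounding to the nearest integer gives Alpha 3, Beta 9, Gamma 12, Delta 1, Epsilon 7, Zeta 4 — total 36, matching the house size, so no adjustment is needed.

Alpha 3, Beta 9, Gamma 12, Delta 1, Epsilon 7, Zeta 4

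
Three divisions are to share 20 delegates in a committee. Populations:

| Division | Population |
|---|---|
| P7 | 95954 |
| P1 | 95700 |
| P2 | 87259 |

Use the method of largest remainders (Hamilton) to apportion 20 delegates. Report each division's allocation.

P7: 7, P1: 7, P2: 6

Total 278913; standard divisor 278913/20 ≈ 13945.65.
Standard quotas: P7 6.8806, P1 6.8624, P2 6.2571.
Lower quotas: P7 6, P1 6, P2 6 (sum 18, leaving 2 seats).
Remainders in descending order: P7 0.8806, P1 0.8624, P2 0.2571.
The surplus seats go to P7, P1.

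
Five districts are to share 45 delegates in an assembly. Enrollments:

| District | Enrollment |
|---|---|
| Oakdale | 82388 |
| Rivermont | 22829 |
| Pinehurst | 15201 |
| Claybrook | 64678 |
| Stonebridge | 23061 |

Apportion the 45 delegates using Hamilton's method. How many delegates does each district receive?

Total 208157; standard divisor 208157/45 ≈ 4625.711.
Standard quotas: Oakdale 17.8109, Rivermont 4.9352, Pinehurst 3.2862, Claybrook 13.9823, Stonebridge 4.9854.
Lower quotas: Oakdale 17, Rivermont 4, Pinehurst 3, Claybrook 13, Stonebridge 4 (sum 41, leaving 4 seats).
Remainders in descending order: Stonebridge 0.9854, Claybrook 0.9823, Rivermont 0.9352, Oakdale 0.8109, Pinehurst 0.2862.
The surplus seats go to Stonebridge, Claybrook, Rivermont, Oakdale.

Oakdale 18, Rivermont 5, Pinehurst 3, Claybrook 14, Stonebridge 5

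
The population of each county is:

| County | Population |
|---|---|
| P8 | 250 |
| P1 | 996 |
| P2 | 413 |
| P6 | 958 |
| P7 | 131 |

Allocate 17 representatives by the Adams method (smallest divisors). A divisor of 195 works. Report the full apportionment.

With modified divisor 195: modified quotas P8 1.282, P1 5.108, P2 2.118, P6 4.913, P7 0.672.
Rounding up: P8 2, P1 6, P2 3, P6 5, P7 1 (total 17).

P8=2; P1=6; P2=3; P6=5; P7=1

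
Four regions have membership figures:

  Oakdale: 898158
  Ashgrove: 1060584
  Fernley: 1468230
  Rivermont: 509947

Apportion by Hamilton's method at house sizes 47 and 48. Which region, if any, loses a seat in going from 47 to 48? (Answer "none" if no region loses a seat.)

At 47 seats: Oakdale 11, Ashgrove 13, Fernley 17, Rivermont 6.
At 48 seats: Oakdale 11, Ashgrove 13, Fernley 18, Rivermont 6.
No region's allocation decreased.

none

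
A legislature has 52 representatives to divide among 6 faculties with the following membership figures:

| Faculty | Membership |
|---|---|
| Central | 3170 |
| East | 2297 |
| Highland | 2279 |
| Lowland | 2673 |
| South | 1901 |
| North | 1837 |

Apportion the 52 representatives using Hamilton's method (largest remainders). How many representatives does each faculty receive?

The standard divisor is 14157/52 ≈ 272.25.
Standard quotas: Central 11.644, East 8.437, Highland 8.371, Lowland 9.818, South 6.983, North 6.747.
Lower quotas: Central 11, East 8, Highland 8, Lowland 9, South 6, North 6 (sum 48, leaving 4 seats).
Remainders in descending order: South 0.983, Lowland 0.818, North 0.747, Central 0.644, East 0.437, Highland 0.371.
Largest remainders: South, Lowland, North, Central receive the extra seats.

Central 12, East 8, Highland 8, Lowland 10, South 7, North 7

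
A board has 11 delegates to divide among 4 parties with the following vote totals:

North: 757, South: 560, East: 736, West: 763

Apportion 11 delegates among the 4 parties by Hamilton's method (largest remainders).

North 3; South 2; East 3; West 3

Standard divisor: 2816 ÷ 11 = 256.
Standard quotas: North 2.957, South 2.188, East 2.875, West 2.980.
Lower quotas: North 2, South 2, East 2, West 2 (sum 8, leaving 3 seats).
Remainders in descending order: West 0.980, North 0.957, East 0.875, South 0.188.
Largest remainders: West, North, East receive the extra seats.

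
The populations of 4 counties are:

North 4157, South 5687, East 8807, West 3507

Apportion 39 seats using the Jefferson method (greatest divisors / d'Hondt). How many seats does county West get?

6

Standard divisor 22158/39 ≈ 568.154; standard quotas: North 7.317, South 10.010, East 15.501, West 6.173.
Rounding down gives 7, 10, 15, 6 = 38 seats, so the divisor must be adjusted.
With modified divisor 540: modified quotas North 7.698, South 10.531, East 16.309, West 6.494.
Rounding down: North 7, South 10, East 16, West 6 (total 39).
West receives 6.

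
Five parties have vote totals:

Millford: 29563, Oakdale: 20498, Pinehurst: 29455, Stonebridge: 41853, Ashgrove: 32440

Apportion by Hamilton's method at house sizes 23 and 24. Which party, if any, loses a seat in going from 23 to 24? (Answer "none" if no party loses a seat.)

At 23 seats: Millford 5, Oakdale 3, Pinehurst 4, Stonebridge 6, Ashgrove 5.
At 24 seats: Millford 5, Oakdale 3, Pinehurst 5, Stonebridge 6, Ashgrove 5.
No party's allocation decreased.

none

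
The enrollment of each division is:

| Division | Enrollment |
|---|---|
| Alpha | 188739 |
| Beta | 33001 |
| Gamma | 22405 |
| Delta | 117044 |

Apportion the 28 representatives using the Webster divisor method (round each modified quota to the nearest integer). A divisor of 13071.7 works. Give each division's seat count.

With modified divisor 13071.7: modified quotas Alpha 14.439, Beta 2.525, Gamma 1.714, Delta 8.954.
Rounding to the nearest integer: Alpha 14, Beta 3, Gamma 2, Delta 9 (total 28).

Alpha=14, Beta=3, Gamma=2, Delta=9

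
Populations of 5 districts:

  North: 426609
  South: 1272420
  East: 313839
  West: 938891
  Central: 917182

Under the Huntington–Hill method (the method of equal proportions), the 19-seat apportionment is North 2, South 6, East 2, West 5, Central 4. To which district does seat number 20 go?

Central

Priority for the next seat is population ÷ (√(s·(s+1))).
Priorities: North 174162.395, South 196338.669, East 128124.235, West 171417.260, Central 205088.130.
Highest priority: Central.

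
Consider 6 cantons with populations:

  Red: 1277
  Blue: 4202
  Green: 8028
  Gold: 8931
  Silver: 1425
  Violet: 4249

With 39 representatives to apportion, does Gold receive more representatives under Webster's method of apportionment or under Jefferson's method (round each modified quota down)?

Jefferson

Webster: Red 2, Blue 6, Green 11, Gold 12, Silver 2, Violet 6.
Jefferson: Red 1, Blue 6, Green 11, Gold 13, Silver 2, Violet 6.
Gold gets 12 under Webster and 13 under Jefferson.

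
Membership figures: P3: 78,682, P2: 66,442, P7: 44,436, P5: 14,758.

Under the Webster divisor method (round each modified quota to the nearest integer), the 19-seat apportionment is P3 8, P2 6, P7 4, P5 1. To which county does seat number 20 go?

Priority for the next seat is population ÷ (current seats + 0.5).
Priorities: P3 9256.706, P2 10221.846, P7 9874.667, P5 9838.667.
Highest priority: P2.

P2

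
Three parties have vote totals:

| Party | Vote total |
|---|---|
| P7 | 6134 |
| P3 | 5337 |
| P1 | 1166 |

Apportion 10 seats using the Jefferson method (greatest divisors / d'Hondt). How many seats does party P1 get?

Standard divisor 12637/10 ≈ 1263.7; standard quotas: P7 4.854, P3 4.223, P1 0.923.
Rounding down gives 4, 4, 0 = 8 seats, so the divisor must be adjusted.
With modified divisor 1100: modified quotas P7 5.576, P3 4.852, P1 1.060.
Rounding down: P7 5, P3 4, P1 1 (total 10).
P1 receives 1.

1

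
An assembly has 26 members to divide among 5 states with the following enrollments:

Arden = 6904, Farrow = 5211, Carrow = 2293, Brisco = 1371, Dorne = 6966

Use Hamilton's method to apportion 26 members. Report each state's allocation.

The standard divisor is 22745/26 ≈ 874.808.
Standard quotas: Arden 7.8920, Farrow 5.9567, Carrow 2.6211, Brisco 1.5672, Dorne 7.9629.
Lower quotas: Arden 7, Farrow 5, Carrow 2, Brisco 1, Dorne 7 (sum 22, leaving 4 seats).
Remainders in descending order: Dorne 0.9629, Farrow 0.9567, Arden 0.8920, Carrow 0.6211, Brisco 0.5672.
Largest remainders: Dorne, Farrow, Arden, Carrow receive the extra seats.

Arden 8, Farrow 6, Carrow 3, Brisco 1, Dorne 8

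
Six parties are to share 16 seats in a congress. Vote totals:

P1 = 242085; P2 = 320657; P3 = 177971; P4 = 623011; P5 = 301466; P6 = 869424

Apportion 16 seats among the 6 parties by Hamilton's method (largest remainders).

P1=2, P2=2, P3=1, P4=4, P5=2, P6=5

The standard divisor is 2534614/16 ≈ 158413.375.
Standard quotas: P1 1.5282, P2 2.0242, P3 1.1235, P4 3.9328, P5 1.9030, P6 5.4883.
Lower quotas: P1 1, P2 2, P3 1, P4 3, P5 1, P6 5 (sum 13, leaving 3 seats).
Remainders in descending order: P4 0.9328, P5 0.9030, P1 0.5282, P6 0.4883, P3 0.1235, P2 0.0242.
Largest remainders: P4, P5, P1 receive the extra seats.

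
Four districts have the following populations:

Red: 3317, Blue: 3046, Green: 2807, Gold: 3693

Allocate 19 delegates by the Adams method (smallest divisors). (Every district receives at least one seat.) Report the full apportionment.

Red 5; Blue 5; Green 4; Gold 5

Standard divisor 12863/19 ≈ 677; standard quotas: Red 4.900, Blue 4.499, Green 4.146, Gold 5.455.
Rounding up gives 5, 5, 5, 6 = 21 seats, so the divisor must be adjusted.
With modified divisor 750: modified quotas Red 4.423, Blue 4.061, Green 3.743, Gold 4.924.
Rounding up: Red 5, Blue 5, Green 4, Gold 5 (total 19).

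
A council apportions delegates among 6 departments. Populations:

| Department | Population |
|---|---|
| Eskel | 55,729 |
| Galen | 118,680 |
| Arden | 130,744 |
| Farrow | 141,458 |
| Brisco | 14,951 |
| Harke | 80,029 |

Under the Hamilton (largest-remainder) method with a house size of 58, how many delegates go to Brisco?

Standard divisor: 541591 ÷ 58 ≈ 9337.776.
Standard quotas: Eskel 5.9681, Galen 12.7097, Arden 14.0016, Farrow 15.1490, Brisco 1.6011, Harke 8.5705.
Lower quotas: Eskel 5, Galen 12, Arden 14, Farrow 15, Brisco 1, Harke 8 (sum 55, leaving 3 seats).
Remainders in descending order: Eskel 0.9681, Galen 0.7097, Brisco 0.6011, Harke 0.5705, Farrow 0.1490, Arden 0.0016.
Largest remainders: Eskel, Galen, Brisco receive the extra seats.
Brisco receives 2.

2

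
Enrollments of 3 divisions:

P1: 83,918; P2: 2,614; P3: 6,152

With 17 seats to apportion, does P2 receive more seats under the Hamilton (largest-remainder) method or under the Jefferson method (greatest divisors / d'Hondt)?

Hamilton

Hamilton: P1 15, P2 1, P3 1.
Jefferson: P1 16, P2 0, P3 1.
P2 gets 1 under Hamilton and 0 under Jefferson.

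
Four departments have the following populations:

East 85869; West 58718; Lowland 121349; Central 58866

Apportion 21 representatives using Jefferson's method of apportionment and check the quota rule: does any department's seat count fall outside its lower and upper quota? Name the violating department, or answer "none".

Standard quotas: East 5.552, West 3.796, Lowland 7.846, Central 3.806.
Jefferson allocation: East 5, West 4, Lowland 8, Central 4.
Every allocation lies between the lower and upper quota.

none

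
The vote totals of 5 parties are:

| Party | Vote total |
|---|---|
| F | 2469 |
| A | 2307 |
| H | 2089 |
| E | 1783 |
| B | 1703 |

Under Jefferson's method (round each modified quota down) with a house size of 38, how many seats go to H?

8

Standard divisor 10351/38 ≈ 272.395; standard quotas: F 9.064, A 8.469, H 7.669, E 6.546, B 6.252.
Rounding down gives 9, 8, 7, 6, 6 = 36 seats, so the divisor must be adjusted.
With modified divisor 255.5: modified quotas F 9.663, A 9.029, H 8.176, E 6.978, B 6.665.
Rounding down: F 9, A 9, H 8, E 6, B 6 (total 38).
H receives 8.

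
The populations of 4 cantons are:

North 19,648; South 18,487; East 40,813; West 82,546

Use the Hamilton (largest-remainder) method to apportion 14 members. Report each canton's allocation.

Total 161494; standard divisor 161494/14 ≈ 11535.286.
Standard quotas: North 1.7033, South 1.6026, East 3.5381, West 7.1560.
Lower quotas: North 1, South 1, East 3, West 7 (sum 12, leaving 2 seats).
Remainders in descending order: North 0.7033, South 0.6026, East 0.5381, West 0.1560.
Largest remainders: North, South receive the extra seats.

North=2, South=2, East=3, West=7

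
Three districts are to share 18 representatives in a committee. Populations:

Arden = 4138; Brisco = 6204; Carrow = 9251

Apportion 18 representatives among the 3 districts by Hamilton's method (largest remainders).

The standard divisor is 19593/18 ≈ 1088.5.
Standard quotas: Arden 3.8016, Brisco 5.6996, Carrow 8.4989.
Lower quotas: Arden 3, Brisco 5, Carrow 8 (sum 16, leaving 2 seats).
Remainders in descending order: Arden 0.8016, Brisco 0.6996, Carrow 0.4989.
The surplus seats go to Arden, Brisco.

Arden=4, Brisco=6, Carrow=8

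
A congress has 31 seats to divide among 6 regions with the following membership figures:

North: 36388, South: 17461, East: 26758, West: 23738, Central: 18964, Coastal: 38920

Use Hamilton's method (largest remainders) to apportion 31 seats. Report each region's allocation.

North 7, South 3, East 5, West 5, Central 4, Coastal 7

Standard divisor: 162229 ÷ 31 ≈ 5233.194.
Standard quotas: North 6.9533, South 3.3366, East 5.1131, West 4.5360, Central 3.6238, Coastal 7.4371.
Lower quotas: North 6, South 3, East 5, West 4, Central 3, Coastal 7 (sum 28, leaving 3 seats).
Remainders in descending order: North 0.9533, Central 0.6238, West 0.5360, Coastal 0.4371, South 0.3366, East 0.1131.
Largest remainders: North, Central, West receive the extra seats.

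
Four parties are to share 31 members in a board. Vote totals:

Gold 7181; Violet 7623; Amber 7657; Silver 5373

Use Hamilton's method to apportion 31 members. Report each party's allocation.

The standard divisor is 27834/31 ≈ 897.871.
Standard quotas: Gold 7.9978, Violet 8.4901, Amber 8.5280, Silver 5.9842.
Lower quotas: Gold 7, Violet 8, Amber 8, Silver 5 (sum 28, leaving 3 seats).
Remainders in descending order: Gold 0.9978, Silver 0.9842, Amber 0.5280, Violet 0.4901.
The surplus seats go to Gold, Silver, Amber.

Gold 8, Violet 8, Amber 9, Silver 6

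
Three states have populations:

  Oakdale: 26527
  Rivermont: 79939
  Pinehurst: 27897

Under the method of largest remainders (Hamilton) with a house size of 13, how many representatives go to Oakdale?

Standard divisor: 134363 ÷ 13 ≈ 10335.615.
Standard quotas: Oakdale 2.5666, Rivermont 7.7343, Pinehurst 2.6991.
Lower quotas: Oakdale 2, Rivermont 7, Pinehurst 2 (sum 11, leaving 2 seats).
Remainders in descending order: Rivermont 0.7343, Pinehurst 0.6991, Oakdale 0.5666.
The surplus seats go to Rivermont, Pinehurst.
Oakdale receives 2.

2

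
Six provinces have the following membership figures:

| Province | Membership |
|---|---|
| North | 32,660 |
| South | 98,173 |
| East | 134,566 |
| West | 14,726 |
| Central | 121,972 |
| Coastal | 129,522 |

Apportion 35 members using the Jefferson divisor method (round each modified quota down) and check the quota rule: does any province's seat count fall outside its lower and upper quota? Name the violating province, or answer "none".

Standard quotas: North 2.150, South 6.463, East 8.859, West 0.970, Central 8.030, Coastal 8.527.
Jefferson allocation: North 2, South 6, East 9, West 1, Central 8, Coastal 9.
Every allocation lies between the lower and upper quota.

none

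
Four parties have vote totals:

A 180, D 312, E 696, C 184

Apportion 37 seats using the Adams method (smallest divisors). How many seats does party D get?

Standard divisor 1372/37 ≈ 37.081; standard quotas: A 4.854, D 8.414, E 18.770, C 4.962.
Rounding up gives 5, 9, 19, 5 = 38 seats, so the divisor must be adjusted.
With modified divisor 38.8: modified quotas A 4.639, D 8.041, E 17.938, C 4.742.
Rounding up: A 5, D 9, E 18, C 5 (total 37).
D receives 9.

9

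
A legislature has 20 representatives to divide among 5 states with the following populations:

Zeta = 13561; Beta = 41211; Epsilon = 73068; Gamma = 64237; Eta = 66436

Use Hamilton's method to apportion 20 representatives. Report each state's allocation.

Zeta=1, Beta=3, Epsilon=6, Gamma=5, Eta=5

Total 258513; standard divisor 258513/20 ≈ 12925.65.
Standard quotas: Zeta 1.0492, Beta 3.1883, Epsilon 5.6529, Gamma 4.9697, Eta 5.1399.
Lower quotas: Zeta 1, Beta 3, Epsilon 5, Gamma 4, Eta 5 (sum 18, leaving 2 seats).
Remainders in descending order: Gamma 0.9697, Epsilon 0.6529, Beta 0.1883, Eta 0.1399, Zeta 0.0492.
Largest remainders: Gamma, Epsilon receive the extra seats.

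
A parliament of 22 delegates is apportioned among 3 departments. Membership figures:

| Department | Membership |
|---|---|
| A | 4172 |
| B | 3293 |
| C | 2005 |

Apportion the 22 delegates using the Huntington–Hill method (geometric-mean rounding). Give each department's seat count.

With divisor 440: modified quotas A 9.482, B 7.484, C 4.557.
Geometric-mean thresholds: A √(9·10)=9.487, B √(7·8)=7.483, C √(4·5)=4.472.
Each quota rounded against its threshold gives A 9, B 8, C 5 (total 22).

A 9, B 8, C 5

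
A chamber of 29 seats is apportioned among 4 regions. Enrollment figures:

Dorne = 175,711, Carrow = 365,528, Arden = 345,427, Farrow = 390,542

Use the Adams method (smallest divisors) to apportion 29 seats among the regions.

Dorne=4; Carrow=8; Arden=8; Farrow=9

Standard divisor 1277208/29 ≈ 44041.655; standard quotas: Dorne 3.990, Carrow 8.300, Arden 7.843, Farrow 8.868.
Rounding up gives 4, 9, 8, 9 = 30 seats, so the divisor must be adjusted.
With modified divisor 47300: modified quotas Dorne 3.715, Carrow 7.728, Arden 7.303, Farrow 8.257.
Rounding up: Dorne 4, Carrow 8, Arden 8, Farrow 9 (total 29).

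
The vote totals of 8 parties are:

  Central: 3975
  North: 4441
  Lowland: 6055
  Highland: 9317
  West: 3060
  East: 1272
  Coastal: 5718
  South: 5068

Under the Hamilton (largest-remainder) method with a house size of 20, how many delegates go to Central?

Total 38906; standard divisor 38906/20 ≈ 1945.3.
Standard quotas: Central 2.0434, North 2.2829, Lowland 3.1126, Highland 4.7895, West 1.5730, East 0.6539, Coastal 2.9394, South 2.6053.
Lower quotas: Central 2, North 2, Lowland 3, Highland 4, West 1, East 0, Coastal 2, South 2 (sum 16, leaving 4 seats).
Remainders in descending order: Coastal 0.9394, Highland 0.7895, East 0.6539, South 0.6053, West 0.5730, North 0.2829, Lowland 0.1126, Central 0.0434.
The surplus seats go to Coastal, Highland, East, South.
Central receives 2.

2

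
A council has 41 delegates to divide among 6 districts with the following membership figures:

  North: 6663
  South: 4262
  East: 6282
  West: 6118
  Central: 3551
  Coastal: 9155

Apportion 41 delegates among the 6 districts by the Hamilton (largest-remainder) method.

Total 36031; standard divisor 36031/41 ≈ 878.805.
Standard quotas: North 7.5819, South 4.8498, East 7.1483, West 6.9617, Central 4.0407, Coastal 10.4176.
Lower quotas: North 7, South 4, East 7, West 6, Central 4, Coastal 10 (sum 38, leaving 3 seats).
Remainders in descending order: West 0.9617, South 0.8498, North 0.5819, Coastal 0.4176, East 0.1483, Central 0.0407.
The surplus seats go to West, South, North.

North 8, South 5, East 7, West 7, Central 4, Coastal 10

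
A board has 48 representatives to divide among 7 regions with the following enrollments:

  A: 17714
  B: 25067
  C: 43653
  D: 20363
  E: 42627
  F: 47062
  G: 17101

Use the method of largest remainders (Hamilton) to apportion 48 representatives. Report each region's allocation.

A 4, B 6, C 10, D 4, E 10, F 10, G 4

The standard divisor is 213587/48 ≈ 4449.729.
Standard quotas: A 3.9809, B 5.6334, C 9.8103, D 4.5762, E 9.5797, F 10.5764, G 3.8432.
Lower quotas: A 3, B 5, C 9, D 4, E 9, F 10, G 3 (sum 43, leaving 5 seats).
Remainders in descending order: A 0.9809, G 0.8432, C 0.8103, B 0.6334, E 0.5797, F 0.5764, D 0.5762.
Largest remainders: A, G, C, B, E receive the extra seats.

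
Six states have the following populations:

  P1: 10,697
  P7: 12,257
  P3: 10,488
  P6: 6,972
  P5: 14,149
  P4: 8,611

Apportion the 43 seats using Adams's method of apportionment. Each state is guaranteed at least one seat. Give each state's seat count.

P1=7, P7=8, P3=7, P6=5, P5=10, P4=6

Standard divisor 63174/43 ≈ 1469.163; standard quotas: P1 7.281, P7 8.343, P3 7.139, P6 4.746, P5 9.631, P4 5.861.
Rounding up gives 8, 9, 8, 5, 10, 6 = 46 seats, so the divisor must be adjusted.
With modified divisor 1550: modified quotas P1 6.901, P7 7.908, P3 6.766, P6 4.498, P5 9.128, P4 5.555.
Rounding up: P1 7, P7 8, P3 7, P6 5, P5 10, P4 6 (total 43).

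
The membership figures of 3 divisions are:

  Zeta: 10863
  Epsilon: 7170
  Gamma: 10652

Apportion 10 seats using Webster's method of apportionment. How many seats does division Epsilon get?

Standard divisor 28685/10 ≈ 2868.5; standard quotas: Zeta 3.787, Epsilon 2.500, Gamma 3.713.
Rounding to the nearest integer gives Zeta 4, Epsilon 2, Gamma 4 — total 10, matching the house size, so no adjustment is needed.
Epsilon receives 2.

2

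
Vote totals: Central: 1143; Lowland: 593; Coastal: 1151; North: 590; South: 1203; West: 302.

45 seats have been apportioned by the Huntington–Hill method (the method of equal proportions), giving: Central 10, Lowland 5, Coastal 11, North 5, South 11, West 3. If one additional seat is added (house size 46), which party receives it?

Priority for the next seat is population ÷ (√(s·(s+1))).
Priorities: Central 108.981, Lowland 108.266, Coastal 100.182, North 107.719, South 104.708, West 87.180.
Highest priority: Central.

Central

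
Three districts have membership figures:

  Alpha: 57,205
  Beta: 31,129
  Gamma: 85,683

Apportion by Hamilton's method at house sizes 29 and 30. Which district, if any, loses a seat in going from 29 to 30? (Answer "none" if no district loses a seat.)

none

At 29 seats: Alpha 10, Beta 5, Gamma 14.
At 30 seats: Alpha 10, Beta 5, Gamma 15.
No district's allocation decreased.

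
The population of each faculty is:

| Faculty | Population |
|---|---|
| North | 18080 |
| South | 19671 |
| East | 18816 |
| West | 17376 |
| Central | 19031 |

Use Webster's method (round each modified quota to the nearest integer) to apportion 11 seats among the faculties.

North 2; South 3; East 2; West 2; Central 2

Standard divisor 92974/11 ≈ 8452.182; standard quotas: North 2.139, South 2.327, East 2.226, West 2.056, Central 2.252.
Rounding to the nearest integer gives 2, 2, 2, 2, 2 = 10 seats, so the divisor must be adjusted.
With modified divisor 7700: modified quotas North 2.348, South 2.555, East 2.444, West 2.257, Central 2.472.
Rounding to the nearest integer: North 2, South 3, East 2, West 2, Central 2 (total 11).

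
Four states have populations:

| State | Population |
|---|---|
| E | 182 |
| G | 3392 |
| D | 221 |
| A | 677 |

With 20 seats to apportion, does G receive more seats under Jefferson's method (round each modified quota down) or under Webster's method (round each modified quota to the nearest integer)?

Jefferson

Jefferson: E 0, G 16, D 1, A 3.
Webster: E 1, G 15, D 1, A 3.
G gets 16 under Jefferson and 15 under Webster.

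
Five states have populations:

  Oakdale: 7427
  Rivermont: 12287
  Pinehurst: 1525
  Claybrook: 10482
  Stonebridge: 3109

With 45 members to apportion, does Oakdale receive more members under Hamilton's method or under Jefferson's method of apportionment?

Hamilton: Oakdale 10, Rivermont 16, Pinehurst 2, Claybrook 13, Stonebridge 4.
Jefferson: Oakdale 9, Rivermont 16, Pinehurst 2, Claybrook 14, Stonebridge 4.
Oakdale gets 10 under Hamilton and 9 under Jefferson.

Hamilton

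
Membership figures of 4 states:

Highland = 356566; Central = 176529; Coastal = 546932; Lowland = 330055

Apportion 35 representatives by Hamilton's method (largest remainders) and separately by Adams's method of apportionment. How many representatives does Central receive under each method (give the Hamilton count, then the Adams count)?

4 and 5

Hamilton: Highland 9, Central 4, Coastal 14, Lowland 8.
Adams: Highland 9, Central 5, Coastal 13, Lowland 8.
Central gets 4 under Hamilton and 5 under Adams.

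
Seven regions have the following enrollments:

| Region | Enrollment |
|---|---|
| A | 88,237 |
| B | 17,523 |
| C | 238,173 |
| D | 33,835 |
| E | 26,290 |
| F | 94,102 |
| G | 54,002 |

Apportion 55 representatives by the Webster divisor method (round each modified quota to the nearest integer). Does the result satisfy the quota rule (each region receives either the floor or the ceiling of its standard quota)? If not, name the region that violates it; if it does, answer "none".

Standard quotas: A 8.789, B 1.745, C 23.724, D 3.370, E 2.619, F 9.373, G 5.379.
Webster allocation: A 9, B 2, C 24, D 3, E 3, F 9, G 5.
Every allocation lies between the lower and upper quota.

none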